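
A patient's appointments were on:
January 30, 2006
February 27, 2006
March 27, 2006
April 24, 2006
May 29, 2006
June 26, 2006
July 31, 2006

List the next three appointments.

August 28, 2006; September 25, 2006; October 30, 2006

These are Mondays with 28, 28, 28, 35, 28, 35-day gaps.
Each is the final Monday of its month — January 30, 2006 is past the 28th, so '4th Monday' doesn't fit.
Last Monday of August 2006: August 28, 2006.
September 2006 ends with Monday September 25, 2006.
October 2006 ends with Monday October 30, 2006.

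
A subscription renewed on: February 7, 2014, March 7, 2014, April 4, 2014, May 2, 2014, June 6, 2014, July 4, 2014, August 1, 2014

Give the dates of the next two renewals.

September 5, 2014; October 3, 2014

All dates are Fridays, 28, 28, 28, 35, 28, 28 days apart.
Specifically, the 1st Friday of each month.
1st Friday of September 2014: September 5, 2014.
1st Friday of October 2014: October 3, 2014.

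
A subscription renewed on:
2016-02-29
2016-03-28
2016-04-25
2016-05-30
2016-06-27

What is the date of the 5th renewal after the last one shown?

2016-11-28

All Mondays; the gaps (28, 28, 35, 28) vary with month length.
This is the last Monday of each month.
July 2016 ends with Monday 2016-07-25.
August 2016 ends with Monday 2016-08-29.
Last Monday of September 2016: 2016-09-26.
Last Monday of October 2016: 2016-10-31.
Last Monday of November 2016: 2016-11-28.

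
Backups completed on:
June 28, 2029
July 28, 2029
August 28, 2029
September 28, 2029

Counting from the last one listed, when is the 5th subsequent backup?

February 28, 2030

Gaps: 30, 31, 31 days — not constant. Every event is on the 28th of the month.
Pattern: the 28th of each month.
Next: October 2029 → October 28, 2029.
November 2029: November 28, 2029.
Next: December 2029 → December 28, 2029.
January 2030: January 28, 2030.
Next: February 2030 → February 28, 2030.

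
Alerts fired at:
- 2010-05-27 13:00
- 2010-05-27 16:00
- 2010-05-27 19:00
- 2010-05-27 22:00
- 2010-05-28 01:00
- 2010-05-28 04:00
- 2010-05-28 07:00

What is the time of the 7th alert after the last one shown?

Spacing: 3, 3, 3, 3, 3, 3 h — constant 3 h.
2010-05-28 07:00 + 3 h = 2010-05-28 10:00.
2010-05-28 10:00 + 3 h = 2010-05-28 13:00.
2010-05-28 13:00 + 3 h = 2010-05-28 16:00.
2010-05-28 16:00 + 3 h = 2010-05-28 19:00.
2010-05-28 19:00 + 3 h = 2010-05-28 22:00.
2010-05-28 22:00 + 3 h = 2010-05-29 01:00.
2010-05-29 01:00 + 3 h = 2010-05-29 04:00.

2010-05-29 04:00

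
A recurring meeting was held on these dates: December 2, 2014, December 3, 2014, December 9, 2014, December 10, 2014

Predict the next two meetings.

December 16, 2014; December 17, 2014

Gaps: 1, 6, 1 days — not constant, but cyclic with period 2.
The events fall on every Tuesday and Wednesday.
The following Tuesday is December 16, 2014.
The following Wednesday is December 17, 2014.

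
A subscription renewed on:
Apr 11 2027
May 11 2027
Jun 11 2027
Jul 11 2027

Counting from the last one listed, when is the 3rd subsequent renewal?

Each date is the 11th; the gaps (30, 31, 30) track the month lengths.
The rule is the 11th of each month.
August 2027: Aug 11 2027.
September 2027: Sep 11 2027.
Next: October 2027 → Oct 11 2027.

Oct 11 2027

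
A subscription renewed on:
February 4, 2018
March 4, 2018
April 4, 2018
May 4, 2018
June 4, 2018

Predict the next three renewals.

The day-of-month is always 4 (28, 31, 30, 31 days between events).
So this recurs on the 4th of each month.
July 2018: July 4, 2018.
August 2018: August 4, 2018.
September 2018: September 4, 2018.

July 4, 2018; August 4, 2018; September 4, 2018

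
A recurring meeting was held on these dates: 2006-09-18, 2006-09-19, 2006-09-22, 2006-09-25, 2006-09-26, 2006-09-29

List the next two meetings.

Every event lands on a Monday or Tuesday or Friday (gaps cycle 1, 3, 3, 1, 3).
So the schedule is: every Monday, Tuesday and Friday.
Next Monday: 2006-10-02.
The following Tuesday is 2006-10-03.

2006-10-02, 2006-10-03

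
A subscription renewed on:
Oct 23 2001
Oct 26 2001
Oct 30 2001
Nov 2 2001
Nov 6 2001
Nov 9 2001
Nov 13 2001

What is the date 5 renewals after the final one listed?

Nov 30 2001

Gaps: 3, 4, 3, 4, 3, 4 days — not constant, but cyclic with period 2.
The events fall on every Tuesday and Friday.
The following Friday is Nov 16 2001.
Next Tuesday: Nov 20 2001.
The following Friday is Nov 23 2001.
Next Tuesday: Nov 27 2001.
Next Friday: Nov 30 2001.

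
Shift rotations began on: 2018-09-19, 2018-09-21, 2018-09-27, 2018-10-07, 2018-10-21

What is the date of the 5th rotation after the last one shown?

2019-02-28

The spacing grows by 4 each time: 2, 6, 10, 14 days.
Next gap: 18 days. 2018-10-21 + 18 days = 2018-11-08.
Next gap: 22 days. 2018-11-08 + 22 days = 2018-11-30.
Next gap: 26 days. 2018-11-30 + 26 days = 2018-12-26.
Next gap: 30 days. 2018-12-26 + 30 days = 2019-01-25.
Next gap: 34 days. 2019-01-25 + 34 days = 2019-02-28.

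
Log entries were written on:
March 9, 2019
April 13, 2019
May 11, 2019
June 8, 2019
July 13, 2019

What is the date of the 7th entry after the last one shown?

February 8, 2020

These are Saturdays at 28- or 35-day spacing (35, 28, 28, 35).
The pattern: 2nd Saturday of the month.
2nd Saturday of August 2019: August 10, 2019.
September 2019 — 2nd Saturday is September 14, 2019.
October 2019 — 2nd Saturday is October 12, 2019.
2nd Saturday of November 2019: November 9, 2019.
December 2019 — 2nd Saturday is December 14, 2019.
2nd Saturday of January 2020: January 11, 2020.
February 2020 — 2nd Saturday is February 8, 2020.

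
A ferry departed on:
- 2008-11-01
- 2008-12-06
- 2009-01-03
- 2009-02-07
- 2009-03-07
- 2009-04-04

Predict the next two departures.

2009-05-02, 2009-06-06

These are Saturdays at 28- or 35-day spacing (35, 28, 35, 28, 28).
The pattern: 1st Saturday of the month.
1st Saturday of May 2009: 2009-05-02.
June 2009 — 1st Saturday is 2009-06-06.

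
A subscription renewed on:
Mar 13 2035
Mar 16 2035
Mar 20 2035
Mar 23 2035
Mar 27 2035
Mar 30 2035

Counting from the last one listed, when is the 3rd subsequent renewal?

Apr 10 2035

Every event lands on a Tuesday or Friday (gaps cycle 3, 4, 3, 4, 3).
So the schedule is: every Tuesday and Friday.
Next Tuesday: Apr 3 2035.
Next Friday: Apr 6 2035.
The following Tuesday is Apr 10 2035.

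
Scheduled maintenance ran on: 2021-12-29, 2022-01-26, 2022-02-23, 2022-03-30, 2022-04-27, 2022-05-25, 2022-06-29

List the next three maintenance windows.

2022-07-27, 2022-08-31, 2022-09-28

Every date is a Wednesday; gaps 28, 28, 35, 28, 28, 35 days.
Each is the last Wednesday of its month (at least one falls on the 29th or later, ruling out '4th Wednesday').
Last Wednesday of July 2022: 2022-07-27.
August 2022 ends with Wednesday 2022-08-31.
September 2022 ends with Wednesday 2022-09-28.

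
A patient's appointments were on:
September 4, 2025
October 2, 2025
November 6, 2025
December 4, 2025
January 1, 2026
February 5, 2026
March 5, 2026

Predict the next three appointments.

All dates are Thursdays, 28, 35, 28, 28, 35, 28 days apart.
Specifically, the 1st Thursday of each month.
April 2026 — 1st Thursday is April 2, 2026.
May 2026 — 1st Thursday is May 7, 2026.
1st Thursday of June 2026: June 4, 2026.

April 2, 2026; May 7, 2026; June 4, 2026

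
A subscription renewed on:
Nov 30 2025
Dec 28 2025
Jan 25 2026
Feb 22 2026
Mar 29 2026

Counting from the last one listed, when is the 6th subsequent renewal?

Sep 27 2026

Every date is a Sunday; gaps 28, 28, 28, 35 days.
Each is the last Sunday of its month (at least one falls on the 29th or later, ruling out '4th Sunday').
April 2026 ends with Sunday Apr 26 2026.
May 2026 ends with Sunday May 31 2026.
June 2026 ends with Sunday Jun 28 2026.
July 2026 ends with Sunday Jul 26 2026.
August 2026 ends with Sunday Aug 30 2026.
September 2026 ends with Sunday Sep 27 2026.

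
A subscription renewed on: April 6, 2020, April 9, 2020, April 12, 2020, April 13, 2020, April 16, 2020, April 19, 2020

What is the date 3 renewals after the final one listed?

Every event lands on a Monday or Thursday or Sunday (gaps cycle 3, 3, 1, 3, 3).
So the schedule is: every Monday, Thursday and Sunday.
The following Monday is April 20, 2020.
The following Thursday is April 23, 2020.
Next Sunday: April 26, 2020.

April 26, 2020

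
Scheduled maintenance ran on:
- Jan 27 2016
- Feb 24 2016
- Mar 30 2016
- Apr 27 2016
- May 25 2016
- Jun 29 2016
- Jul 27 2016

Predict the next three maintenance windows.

Aug 31 2016, Sep 28 2016, Oct 26 2016

All Wednesdays; the gaps (28, 35, 28, 28, 35, 28) vary with month length.
This is the last Wednesday of each month.
August 2016 ends with Wednesday Aug 31 2016.
September 2016 ends with Wednesday Sep 28 2016.
October 2016 ends with Wednesday Oct 26 2016.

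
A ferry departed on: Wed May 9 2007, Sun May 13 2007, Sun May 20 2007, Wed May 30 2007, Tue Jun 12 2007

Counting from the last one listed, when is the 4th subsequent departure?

Intervals are 4, 7, 10, 13 days — an arithmetic progression with common difference 3.
Next gap: 16 days. Tue Jun 12 2007 + 16 days = Thu Jun 28 2007.
Next gap: 19 days. Thu Jun 28 2007 + 19 days = Tue Jul 17 2007.
Next gap: 22 days. Tue Jul 17 2007 + 22 days = Wed Aug 8 2007.
Next gap: 25 days. Wed Aug 8 2007 + 25 days = Sun Sep 2 2007.

Sun Sep 2 2007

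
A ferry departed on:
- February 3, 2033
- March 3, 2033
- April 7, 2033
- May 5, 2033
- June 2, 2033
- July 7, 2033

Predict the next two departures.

Gaps: 28, 35, 28, 28, 35 days — a mix of 28 and 35. Every date is a Thursday.
Each is the 1st Thursday of its month.
1st Thursday of August 2033: August 4, 2033.
1st Thursday of September 2033: September 1, 2033.

August 4, 2033; September 1, 2033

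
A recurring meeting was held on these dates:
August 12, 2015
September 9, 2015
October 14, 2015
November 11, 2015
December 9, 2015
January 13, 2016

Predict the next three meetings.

February 10, 2016; March 9, 2016; April 13, 2016

Gaps: 28, 35, 28, 28, 35 days — a mix of 28 and 35. Every date is a Wednesday.
Each is the 2nd Wednesday of its month.
2nd Wednesday of February 2016: February 10, 2016.
March 2016 — 2nd Wednesday is March 9, 2016.
2nd Wednesday of April 2016: April 13, 2016.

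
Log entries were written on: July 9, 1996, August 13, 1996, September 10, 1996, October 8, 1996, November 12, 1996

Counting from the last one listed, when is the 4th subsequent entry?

All dates are Tuesdays, 35, 28, 28, 35 days apart.
Specifically, the 2nd Tuesday of each month.
December 1996 — 2nd Tuesday is December 10, 1996.
January 1997 — 2nd Tuesday is January 14, 1997.
February 1997 — 2nd Tuesday is February 11, 1997.
2nd Tuesday of March 1997: March 11, 1997.

March 11, 1997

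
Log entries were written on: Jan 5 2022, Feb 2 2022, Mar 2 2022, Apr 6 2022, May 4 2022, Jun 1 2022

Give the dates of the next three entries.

Jul 6 2022, Aug 3 2022, Sep 7 2022

All dates are Wednesdays, 28, 28, 35, 28, 28 days apart.
Specifically, the 1st Wednesday of each month.
1st Wednesday of July 2022: Jul 6 2022.
August 2022 — 1st Wednesday is Aug 3 2022.
September 2022 — 1st Wednesday is Sep 7 2022.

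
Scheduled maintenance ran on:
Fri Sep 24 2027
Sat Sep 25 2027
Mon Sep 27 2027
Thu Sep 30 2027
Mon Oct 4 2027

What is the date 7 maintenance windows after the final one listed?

Gaps: 1, 2, 3, 4 days — each gap is 1 larger than the previous one.
Next gap: 5 days. Mon Oct 4 2027 + 5 days = Sat Oct 9 2027.
Next gap: 6 days. Sat Oct 9 2027 + 6 days = Fri Oct 15 2027.
Next gap: 7 days. Fri Oct 15 2027 + 7 days = Fri Oct 22 2027.
Next gap: 8 days. Fri Oct 22 2027 + 8 days = Sat Oct 30 2027.
Next gap: 9 days. Sat Oct 30 2027 + 9 days = Mon Nov 8 2027.
Next gap: 10 days. Mon Nov 8 2027 + 10 days = Thu Nov 18 2027.
Next gap: 11 days. Thu Nov 18 2027 + 11 days = Mon Nov 29 2027.

Mon Nov 29 2027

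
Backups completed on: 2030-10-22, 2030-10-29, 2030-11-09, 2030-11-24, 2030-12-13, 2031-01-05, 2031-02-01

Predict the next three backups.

2031-03-04, 2031-04-08, 2031-05-17

Intervals are 7, 11, 15, 19, 23, 27 days — an arithmetic progression with common difference 4.
Next gap: 31 days. 2031-02-01 + 31 days = 2031-03-04.
Next gap: 35 days. 2031-03-04 + 35 days = 2031-04-08.
Next gap: 39 days. 2031-04-08 + 39 days = 2031-05-17.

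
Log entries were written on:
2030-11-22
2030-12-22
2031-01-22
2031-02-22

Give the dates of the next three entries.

Each date is the 22nd; the gaps (30, 31, 31) track the month lengths.
The rule is the 22nd of each month.
March 2031: 2031-03-22.
Next: April 2031 → 2031-04-22.
Next: May 2031 → 2031-05-22.

2031-03-22, 2031-04-22, 2031-05-22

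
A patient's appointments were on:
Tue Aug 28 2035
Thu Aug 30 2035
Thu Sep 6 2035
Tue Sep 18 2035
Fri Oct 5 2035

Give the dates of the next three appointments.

Gaps: 2, 7, 12, 17 days — each gap is 5 larger than the previous one.
Next gap: 22 days. Fri Oct 5 2035 + 22 days = Sat Oct 27 2035.
Next gap: 27 days. Sat Oct 27 2035 + 27 days = Fri Nov 23 2035.
Next gap: 32 days. Fri Nov 23 2035 + 32 days = Tue Dec 25 2035.

Sat Oct 27 2035, Fri Nov 23 2035, Tue Dec 25 2035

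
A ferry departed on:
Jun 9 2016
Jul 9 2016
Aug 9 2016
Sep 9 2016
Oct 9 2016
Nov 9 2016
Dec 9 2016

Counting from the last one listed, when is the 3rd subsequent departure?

The day-of-month is always 9 (30, 31, 31, 30, 31, 30 days between events).
So this recurs on the 9th of each month.
January 2017: Jan 9 2017.
Next: February 2017 → Feb 9 2017.
Next: March 2017 → Mar 9 2017.

Mar 9 2017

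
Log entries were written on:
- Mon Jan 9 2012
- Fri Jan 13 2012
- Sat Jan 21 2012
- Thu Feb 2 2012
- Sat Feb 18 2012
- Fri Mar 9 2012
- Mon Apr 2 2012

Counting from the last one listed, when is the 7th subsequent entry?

Mon Jan 7 2013

The spacing grows by 4 each time: 4, 8, 12, 16, 20, 24 days.
Next gap: 28 days. Mon Apr 2 2012 + 28 days = Mon Apr 30 2012.
Next gap: 32 days. Mon Apr 30 2012 + 32 days = Fri Jun 1 2012.
Next gap: 36 days. Fri Jun 1 2012 + 36 days = Sat Jul 7 2012.
Next gap: 40 days. Sat Jul 7 2012 + 40 days = Thu Aug 16 2012.
Next gap: 44 days. Thu Aug 16 2012 + 44 days = Sat Sep 29 2012.
Next gap: 48 days. Sat Sep 29 2012 + 48 days = Fri Nov 16 2012.
Next gap: 52 days. Fri Nov 16 2012 + 52 days = Mon Jan 7 2013.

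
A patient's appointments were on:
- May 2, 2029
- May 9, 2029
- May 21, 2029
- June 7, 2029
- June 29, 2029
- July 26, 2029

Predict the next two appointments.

August 27, 2029; October 3, 2029

The spacing grows by 5 each time: 7, 12, 17, 22, 27 days.
Next gap: 32 days. July 26, 2029 + 32 days = August 27, 2029.
Next gap: 37 days. August 27, 2029 + 37 days = October 3, 2029.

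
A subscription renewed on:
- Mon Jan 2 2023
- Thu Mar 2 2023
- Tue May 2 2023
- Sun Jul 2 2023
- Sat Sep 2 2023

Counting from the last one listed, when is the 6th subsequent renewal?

Mon Sep 2 2024

Gaps: 59, 61, 61, 62 days — not constant. Every event is on the 2nd of the month.
Pattern: the 2nd of every 2 months.
Next: November 2023 → Thu Nov 2 2023.
Next: January 2024 → Tue Jan 2 2024.
March 2024: Sat Mar 2 2024.
Next: May 2024 → Thu May 2 2024.
Next: July 2024 → Tue Jul 2 2024.
September 2024: Mon Sep 2 2024.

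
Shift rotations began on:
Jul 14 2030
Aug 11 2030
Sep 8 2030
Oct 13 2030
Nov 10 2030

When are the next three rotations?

Gaps: 28, 28, 35, 28 days — a mix of 28 and 35. Every date is a Sunday.
Each is the 2nd Sunday of its month.
2nd Sunday of December 2030: Dec 8 2030.
January 2031 — 2nd Sunday is Jan 12 2031.
2nd Sunday of February 2031: Feb 9 2031.

Dec 8 2030, Jan 12 2031, Feb 9 2031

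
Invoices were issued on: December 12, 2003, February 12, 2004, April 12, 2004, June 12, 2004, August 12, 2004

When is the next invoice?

October 12, 2004

Gaps: 62, 60, 61, 61 days — not constant. Every event is on the 12th of the month.
Pattern: the 12th of every 2 months.
October 2004: October 12, 2004.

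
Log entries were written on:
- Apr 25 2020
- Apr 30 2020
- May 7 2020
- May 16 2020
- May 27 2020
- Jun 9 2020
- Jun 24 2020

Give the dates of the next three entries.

The spacing grows by 2 each time: 5, 7, 9, 11, 13, 15 days.
Next gap: 17 days. Jun 24 2020 + 17 days = Jul 11 2020.
Next gap: 19 days. Jul 11 2020 + 19 days = Jul 30 2020.
Next gap: 21 days. Jul 30 2020 + 21 days = Aug 20 2020.

Jul 11 2020, Jul 30 2020, Aug 20 2020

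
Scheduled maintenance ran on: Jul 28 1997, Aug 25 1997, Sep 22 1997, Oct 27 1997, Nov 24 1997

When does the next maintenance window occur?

Dec 22 1997

Gaps: 28, 28, 35, 28 days — a mix of 28 and 35. Every date is a Monday.
Each is the 4th Monday of its month.
December 1997 — 4th Monday is Dec 22 1997.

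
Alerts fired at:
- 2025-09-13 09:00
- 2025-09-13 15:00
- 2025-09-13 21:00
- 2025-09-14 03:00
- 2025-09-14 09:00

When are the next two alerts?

Gaps: 6, 6, 6, 6 hours — each event is 6 hours after the previous one.
2025-09-14 09:00 + 6 h = 2025-09-14 15:00.
2025-09-14 15:00 + 6 h = 2025-09-14 21:00.

2025-09-14 15:00, 2025-09-14 21:00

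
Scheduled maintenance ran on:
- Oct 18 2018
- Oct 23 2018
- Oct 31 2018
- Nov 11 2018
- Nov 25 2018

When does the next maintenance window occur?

The spacing grows by 3 each time: 5, 8, 11, 14 days.
Next gap: 17 days. Nov 25 2018 + 17 days = Dec 12 2018.

Dec 12 2018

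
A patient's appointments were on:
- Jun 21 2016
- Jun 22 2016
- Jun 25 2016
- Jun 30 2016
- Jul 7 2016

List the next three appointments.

Jul 16 2016, Jul 27 2016, Aug 9 2016

Intervals are 1, 3, 5, 7 days — an arithmetic progression with common difference 2.
Next gap: 9 days. Jul 7 2016 + 9 days = Jul 16 2016.
Next gap: 11 days. Jul 16 2016 + 11 days = Jul 27 2016.
Next gap: 13 days. Jul 27 2016 + 13 days = Aug 9 2016.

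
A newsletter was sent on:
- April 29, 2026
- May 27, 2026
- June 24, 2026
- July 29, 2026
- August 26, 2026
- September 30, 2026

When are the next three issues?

These are Wednesdays with 28, 28, 35, 28, 35-day gaps.
Each is the final Wednesday of its month — April 29, 2026 is past the 28th, so '4th Wednesday' doesn't fit.
Last Wednesday of October 2026: October 28, 2026.
November 2026 ends with Wednesday November 25, 2026.
December 2026 ends with Wednesday December 30, 2026.

October 28, 2026; November 25, 2026; December 30, 2026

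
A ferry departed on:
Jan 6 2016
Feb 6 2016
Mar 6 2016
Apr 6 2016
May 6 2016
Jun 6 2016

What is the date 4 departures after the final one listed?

Oct 6 2016

The day-of-month is always 6 (31, 29, 31, 30, 31 days between events).
So this recurs on the 6th of each month.
July 2016: Jul 6 2016.
Next: August 2016 → Aug 6 2016.
Next: September 2016 → Sep 6 2016.
Next: October 2016 → Oct 6 2016.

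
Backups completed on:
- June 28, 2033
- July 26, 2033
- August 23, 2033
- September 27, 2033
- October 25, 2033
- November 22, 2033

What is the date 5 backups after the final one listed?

April 25, 2034

These are Tuesdays at 28- or 35-day spacing (28, 28, 35, 28, 28).
The pattern: 4th Tuesday of the month.
4th Tuesday of December 2033: December 27, 2033.
January 2034 — 4th Tuesday is January 24, 2034.
4th Tuesday of February 2034: February 28, 2034.
4th Tuesday of March 2034: March 28, 2034.
April 2034 — 4th Tuesday is April 25, 2034.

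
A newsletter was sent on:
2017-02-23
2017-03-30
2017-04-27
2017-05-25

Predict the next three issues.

2017-06-29, 2017-07-27, 2017-08-31

These are Thursdays with 35, 28, 28-day gaps.
Each is the final Thursday of its month — 2017-03-30 is past the 28th, so '4th Thursday' doesn't fit.
June 2017 ends with Thursday 2017-06-29.
Last Thursday of July 2017: 2017-07-27.
Last Thursday of August 2017: 2017-08-31.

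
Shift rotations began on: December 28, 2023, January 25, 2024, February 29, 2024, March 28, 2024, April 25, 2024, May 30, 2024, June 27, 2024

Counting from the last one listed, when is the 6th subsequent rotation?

These are Thursdays with 28, 35, 28, 28, 35, 28-day gaps.
Each is the final Thursday of its month — February 29, 2024 is past the 28th, so '4th Thursday' doesn't fit.
July 2024 ends with Thursday July 25, 2024.
Last Thursday of August 2024: August 29, 2024.
Last Thursday of September 2024: September 26, 2024.
Last Thursday of October 2024: October 31, 2024.
November 2024 ends with Thursday November 28, 2024.
Last Thursday of December 2024: December 26, 2024.

December 26, 2024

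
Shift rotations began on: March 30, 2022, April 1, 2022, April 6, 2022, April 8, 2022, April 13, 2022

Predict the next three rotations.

Gaps: 2, 5, 2, 5 days — not constant, but cyclic with period 2.
The events fall on every Wednesday and Friday.
The following Friday is April 15, 2022.
Next Wednesday: April 20, 2022.
Next Friday: April 22, 2022.

April 15, 2022; April 20, 2022; April 22, 2022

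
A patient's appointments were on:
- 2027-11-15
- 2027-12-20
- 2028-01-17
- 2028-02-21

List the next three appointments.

2028-03-20, 2028-04-17, 2028-05-15

Gaps: 35, 28, 35 days — a mix of 28 and 35. Every date is a Monday.
Each is the 3rd Monday of its month.
3rd Monday of March 2028: 2028-03-20.
April 2028 — 3rd Monday is 2028-04-17.
3rd Monday of May 2028: 2028-05-15.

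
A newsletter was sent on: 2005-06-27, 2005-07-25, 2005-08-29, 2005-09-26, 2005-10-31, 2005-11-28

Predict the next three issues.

All Mondays; the gaps (28, 35, 28, 35, 28) vary with month length.
This is the last Monday of each month.
December 2005 ends with Monday 2005-12-26.
January 2006 ends with Monday 2006-01-30.
Last Monday of February 2006: 2006-02-27.

2005-12-26, 2006-01-30, 2006-02-27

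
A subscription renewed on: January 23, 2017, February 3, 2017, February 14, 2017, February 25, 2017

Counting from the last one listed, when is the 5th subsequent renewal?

Every event comes 11 days after the last (11, 11, 11).
February 25, 2017 + 11 days = March 8, 2017.
March 8, 2017 + 11 days = March 19, 2017.
March 19, 2017 + 11 days = March 30, 2017.
March 30, 2017 + 11 days = April 10, 2017.
April 10, 2017 + 11 days = April 21, 2017.

April 21, 2017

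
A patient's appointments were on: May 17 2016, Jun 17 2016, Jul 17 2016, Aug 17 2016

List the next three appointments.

Sep 17 2016, Oct 17 2016, Nov 17 2016

The day-of-month is always 17 (31, 30, 31 days between events).
So this recurs on the 17th of each month.
September 2016: Sep 17 2016.
October 2016: Oct 17 2016.
November 2016: Nov 17 2016.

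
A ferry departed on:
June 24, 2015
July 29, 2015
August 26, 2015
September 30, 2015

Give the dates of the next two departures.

October 28, 2015; November 25, 2015

These are Wednesdays with 35, 28, 35-day gaps.
Each is the final Wednesday of its month — July 29, 2015 is past the 28th, so '4th Wednesday' doesn't fit.
Last Wednesday of October 2015: October 28, 2015.
November 2015 ends with Wednesday November 25, 2015.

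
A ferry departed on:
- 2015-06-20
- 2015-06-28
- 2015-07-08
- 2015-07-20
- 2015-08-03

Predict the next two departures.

2015-08-19, 2015-09-06

Gaps: 8, 10, 12, 14 days — each gap is 2 larger than the previous one.
Next gap: 16 days. 2015-08-03 + 16 days = 2015-08-19.
Next gap: 18 days. 2015-08-19 + 18 days = 2015-09-06.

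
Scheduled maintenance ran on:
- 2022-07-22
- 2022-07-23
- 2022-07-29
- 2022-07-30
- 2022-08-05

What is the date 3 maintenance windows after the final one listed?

Gaps: 1, 6, 1, 6 days — not constant, but cyclic with period 2.
The events fall on every Friday and Saturday.
Next Saturday: 2022-08-06.
Next Friday: 2022-08-12.
The following Saturday is 2022-08-13.

2022-08-13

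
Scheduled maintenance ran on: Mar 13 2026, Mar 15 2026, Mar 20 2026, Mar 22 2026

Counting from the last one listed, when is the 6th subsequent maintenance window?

Apr 12 2026

Every event lands on a Friday or Sunday (gaps cycle 2, 5, 2).
So the schedule is: every Friday and Sunday.
Next Friday: Mar 27 2026.
The following Sunday is Mar 29 2026.
The following Friday is Apr 3 2026.
The following Sunday is Apr 5 2026.
Next Friday: Apr 10 2026.
Next Sunday: Apr 12 2026.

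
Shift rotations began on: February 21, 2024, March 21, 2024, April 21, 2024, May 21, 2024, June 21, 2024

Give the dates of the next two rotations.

Gaps: 29, 31, 30, 31 days — not constant. Every event is on the 21st of the month.
Pattern: the 21st of each month.
Next: July 2024 → July 21, 2024.
Next: August 2024 → August 21, 2024.

July 21, 2024; August 21, 2024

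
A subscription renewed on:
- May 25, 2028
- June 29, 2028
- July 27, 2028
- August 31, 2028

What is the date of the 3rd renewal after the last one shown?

November 30, 2028

Every date is a Thursday; gaps 35, 28, 35 days.
Each is the last Thursday of its month (at least one falls on the 29th or later, ruling out '4th Thursday').
Last Thursday of September 2028: September 28, 2028.
Last Thursday of October 2028: October 26, 2028.
Last Thursday of November 2028: November 30, 2028.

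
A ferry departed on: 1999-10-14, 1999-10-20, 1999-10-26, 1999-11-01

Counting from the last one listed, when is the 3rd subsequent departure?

The spacing is 6, 6, 6 days — always 6 days.
1999-11-01 + 6 days = 1999-11-07.
1999-11-07 + 6 days = 1999-11-13.
1999-11-13 + 6 days = 1999-11-19.

1999-11-19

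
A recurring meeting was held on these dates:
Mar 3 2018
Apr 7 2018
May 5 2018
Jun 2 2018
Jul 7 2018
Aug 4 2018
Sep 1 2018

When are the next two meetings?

Gaps: 35, 28, 28, 35, 28, 28 days — a mix of 28 and 35. Every date is a Saturday.
Each is the 1st Saturday of its month.
October 2018 — 1st Saturday is Oct 6 2018.
1st Saturday of November 2018: Nov 3 2018.

Oct 6 2018, Nov 3 2018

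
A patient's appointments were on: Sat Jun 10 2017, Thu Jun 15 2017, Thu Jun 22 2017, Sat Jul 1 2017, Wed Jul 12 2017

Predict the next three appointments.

Intervals are 5, 7, 9, 11 days — an arithmetic progression with common difference 2.
Next gap: 13 days. Wed Jul 12 2017 + 13 days = Tue Jul 25 2017.
Next gap: 15 days. Tue Jul 25 2017 + 15 days = Wed Aug 9 2017.
Next gap: 17 days. Wed Aug 9 2017 + 17 days = Sat Aug 26 2017.

Tue Jul 25 2017, Wed Aug 9 2017, Sat Aug 26 2017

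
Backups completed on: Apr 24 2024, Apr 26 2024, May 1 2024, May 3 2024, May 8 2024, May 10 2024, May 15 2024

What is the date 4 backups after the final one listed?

The gap pattern 2, 5, 2, 5, 2, 5 repeats every 2 events.
These are the Wednesdays and Fridays of each week.
Next Friday: May 17 2024.
The following Wednesday is May 22 2024.
Next Friday: May 24 2024.
The following Wednesday is May 29 2024.

May 29 2024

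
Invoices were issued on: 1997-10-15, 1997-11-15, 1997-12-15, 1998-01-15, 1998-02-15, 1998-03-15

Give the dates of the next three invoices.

The day-of-month is always 15 (31, 30, 31, 31, 28 days between events).
So this recurs on the 15th of each month.
Next: April 1998 → 1998-04-15.
May 1998: 1998-05-15.
June 1998: 1998-06-15.

1998-04-15, 1998-05-15, 1998-06-15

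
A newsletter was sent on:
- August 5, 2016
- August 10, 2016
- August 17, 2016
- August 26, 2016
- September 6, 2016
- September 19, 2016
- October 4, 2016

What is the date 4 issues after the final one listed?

Gaps: 5, 7, 9, 11, 13, 15 days — each gap is 2 larger than the previous one.
Next gap: 17 days. October 4, 2016 + 17 days = October 21, 2016.
Next gap: 19 days. October 21, 2016 + 19 days = November 9, 2016.
Next gap: 21 days. November 9, 2016 + 21 days = November 30, 2016.
Next gap: 23 days. November 30, 2016 + 23 days = December 23, 2016.

December 23, 2016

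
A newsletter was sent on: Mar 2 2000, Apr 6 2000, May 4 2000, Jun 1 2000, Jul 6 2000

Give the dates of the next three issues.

Aug 3 2000, Sep 7 2000, Oct 5 2000

All dates are Thursdays, 35, 28, 28, 35 days apart.
Specifically, the 1st Thursday of each month.
August 2000 — 1st Thursday is Aug 3 2000.
September 2000 — 1st Thursday is Sep 7 2000.
1st Thursday of October 2000: Oct 5 2000.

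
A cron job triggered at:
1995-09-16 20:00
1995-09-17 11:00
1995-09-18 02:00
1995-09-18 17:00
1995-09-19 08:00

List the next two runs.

The interval is a steady 15 hours (15, 15, 15, 15).
1995-09-19 08:00 + 15 h = 1995-09-19 23:00.
1995-09-19 23:00 + 15 h = 1995-09-20 14:00.

1995-09-19 23:00, 1995-09-20 14:00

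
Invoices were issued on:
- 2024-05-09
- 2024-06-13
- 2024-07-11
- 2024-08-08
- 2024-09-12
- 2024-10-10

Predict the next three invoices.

These are Thursdays at 28- or 35-day spacing (35, 28, 28, 35, 28).
The pattern: 2nd Thursday of the month.
November 2024 — 2nd Thursday is 2024-11-14.
2nd Thursday of December 2024: 2024-12-12.
January 2025 — 2nd Thursday is 2025-01-09.

2024-11-14, 2024-12-12, 2025-01-09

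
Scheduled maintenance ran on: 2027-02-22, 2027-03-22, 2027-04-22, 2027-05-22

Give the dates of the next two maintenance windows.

2027-06-22, 2027-07-22

The day-of-month is always 22 (28, 31, 30 days between events).
So this recurs on the 22nd of each month.
June 2027: 2027-06-22.
Next: July 2027 → 2027-07-22.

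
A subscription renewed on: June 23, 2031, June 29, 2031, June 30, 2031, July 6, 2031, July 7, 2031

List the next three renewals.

July 13, 2031; July 14, 2031; July 20, 2031

The gap pattern 6, 1, 6, 1 repeats every 2 events.
These are the Mondays and Sundays of each week.
Next Sunday: July 13, 2031.
Next Monday: July 14, 2031.
Next Sunday: July 20, 2031.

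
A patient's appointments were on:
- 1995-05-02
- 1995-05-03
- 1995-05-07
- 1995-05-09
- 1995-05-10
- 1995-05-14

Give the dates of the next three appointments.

1995-05-16, 1995-05-17, 1995-05-21

Gaps: 1, 4, 2, 1, 4 days — not constant, but cyclic with period 3.
The events fall on every Tuesday, Wednesday and Sunday.
The following Tuesday is 1995-05-16.
Next Wednesday: 1995-05-17.
The following Sunday is 1995-05-21.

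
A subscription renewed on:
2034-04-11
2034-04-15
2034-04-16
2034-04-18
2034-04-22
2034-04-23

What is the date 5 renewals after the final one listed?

Every event lands on a Tuesday or Saturday or Sunday (gaps cycle 4, 1, 2, 4, 1).
So the schedule is: every Tuesday, Saturday and Sunday.
Next Tuesday: 2034-04-25.
The following Saturday is 2034-04-29.
Next Sunday: 2034-04-30.
Next Tuesday: 2034-05-02.
The following Saturday is 2034-05-06.

2034-05-06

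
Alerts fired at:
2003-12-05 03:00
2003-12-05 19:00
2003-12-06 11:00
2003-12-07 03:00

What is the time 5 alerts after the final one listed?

2003-12-10 11:00

Spacing: 16, 16, 16 h — constant 16 h.
2003-12-07 03:00 + 16 h = 2003-12-07 19:00.
2003-12-07 19:00 + 16 h = 2003-12-08 11:00.
2003-12-08 11:00 + 16 h = 2003-12-09 03:00.
2003-12-09 03:00 + 16 h = 2003-12-09 19:00.
2003-12-09 19:00 + 16 h = 2003-12-10 11:00.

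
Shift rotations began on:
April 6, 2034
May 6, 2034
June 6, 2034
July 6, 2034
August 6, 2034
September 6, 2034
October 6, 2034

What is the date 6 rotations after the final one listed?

April 6, 2035

Gaps: 30, 31, 30, 31, 31, 30 days — not constant. Every event is on the 6th of the month.
Pattern: the 6th of each month.
November 2034: November 6, 2034.
December 2034: December 6, 2034.
January 2035: January 6, 2035.
Next: February 2035 → February 6, 2035.
Next: March 2035 → March 6, 2035.
Next: April 2035 → April 6, 2035.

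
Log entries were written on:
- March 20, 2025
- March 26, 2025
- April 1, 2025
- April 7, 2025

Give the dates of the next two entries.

The spacing is 6, 6, 6 days — always 6 days.
April 7, 2025 + 6 days = April 13, 2025.
April 13, 2025 + 6 days = April 19, 2025.

April 13, 2025; April 19, 2025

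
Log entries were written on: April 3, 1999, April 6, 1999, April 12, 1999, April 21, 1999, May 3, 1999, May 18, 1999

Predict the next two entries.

The spacing grows by 3 each time: 3, 6, 9, 12, 15 days.
Next gap: 18 days. May 18, 1999 + 18 days = June 5, 1999.
Next gap: 21 days. June 5, 1999 + 21 days = June 26, 1999.

June 5, 1999; June 26, 1999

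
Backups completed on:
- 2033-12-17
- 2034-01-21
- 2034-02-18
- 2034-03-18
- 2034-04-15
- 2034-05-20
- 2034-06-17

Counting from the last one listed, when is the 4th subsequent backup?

All dates are Saturdays, 35, 28, 28, 28, 35, 28 days apart.
Specifically, the 3rd Saturday of each month.
3rd Saturday of July 2034: 2034-07-15.
3rd Saturday of August 2034: 2034-08-19.
3rd Saturday of September 2034: 2034-09-16.
October 2034 — 3rd Saturday is 2034-10-21.

2034-10-21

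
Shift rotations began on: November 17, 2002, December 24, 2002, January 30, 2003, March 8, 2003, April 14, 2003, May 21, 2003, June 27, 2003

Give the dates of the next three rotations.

The spacing is 37, 37, 37, 37, 37, 37 days — always 37 days.
June 27, 2003 + 37 days = August 3, 2003.
August 3, 2003 + 37 days = September 9, 2003.
September 9, 2003 + 37 days = October 16, 2003.

August 3, 2003; September 9, 2003; October 16, 2003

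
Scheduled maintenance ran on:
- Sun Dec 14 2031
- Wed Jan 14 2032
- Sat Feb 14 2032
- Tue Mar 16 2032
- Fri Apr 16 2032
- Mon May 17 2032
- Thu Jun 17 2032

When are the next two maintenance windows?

Every event comes 31 days after the last (31, 31, 31, 31, 31, 31).
Thu Jun 17 2032 + 31 days = Sun Jul 18 2032.
Sun Jul 18 2032 + 31 days = Wed Aug 18 2032.

Sun Jul 18 2032, Wed Aug 18 2032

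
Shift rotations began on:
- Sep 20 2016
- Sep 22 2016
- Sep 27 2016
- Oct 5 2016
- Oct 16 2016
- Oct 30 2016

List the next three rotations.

Gaps: 2, 5, 8, 11, 14 days — each gap is 3 larger than the previous one.
Next gap: 17 days. Oct 30 2016 + 17 days = Nov 16 2016.
Next gap: 20 days. Nov 16 2016 + 20 days = Dec 6 2016.
Next gap: 23 days. Dec 6 2016 + 23 days = Dec 29 2016.

Nov 16 2016, Dec 6 2016, Dec 29 2016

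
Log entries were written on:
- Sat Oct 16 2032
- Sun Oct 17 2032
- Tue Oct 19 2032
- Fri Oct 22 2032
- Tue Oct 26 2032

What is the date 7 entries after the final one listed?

Gaps: 1, 2, 3, 4 days — each gap is 1 larger than the previous one.
Next gap: 5 days. Tue Oct 26 2032 + 5 days = Sun Oct 31 2032.
Next gap: 6 days. Sun Oct 31 2032 + 6 days = Sat Nov 6 2032.
Next gap: 7 days. Sat Nov 6 2032 + 7 days = Sat Nov 13 2032.
Next gap: 8 days. Sat Nov 13 2032 + 8 days = Sun Nov 21 2032.
Next gap: 9 days. Sun Nov 21 2032 + 9 days = Tue Nov 30 2032.
Next gap: 10 days. Tue Nov 30 2032 + 10 days = Fri Dec 10 2032.
Next gap: 11 days. Fri Dec 10 2032 + 11 days = Tue Dec 21 2032.

Tue Dec 21 2032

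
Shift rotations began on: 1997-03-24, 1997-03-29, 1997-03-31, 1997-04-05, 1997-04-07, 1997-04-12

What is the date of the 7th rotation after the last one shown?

1997-05-05

The gap pattern 5, 2, 5, 2, 5 repeats every 2 events.
These are the Mondays and Saturdays of each week.
The following Monday is 1997-04-14.
Next Saturday: 1997-04-19.
The following Monday is 1997-04-21.
The following Saturday is 1997-04-26.
The following Monday is 1997-04-28.
The following Saturday is 1997-05-03.
Next Monday: 1997-05-05.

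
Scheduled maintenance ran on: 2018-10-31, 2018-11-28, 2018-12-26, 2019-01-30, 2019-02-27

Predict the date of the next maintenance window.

These are Wednesdays with 28, 28, 35, 28-day gaps.
Each is the final Wednesday of its month — 2018-10-31 is past the 28th, so '4th Wednesday' doesn't fit.
Last Wednesday of March 2019: 2019-03-27.

2019-03-27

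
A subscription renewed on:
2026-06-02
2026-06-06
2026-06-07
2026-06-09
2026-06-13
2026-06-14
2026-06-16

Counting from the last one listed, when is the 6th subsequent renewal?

2026-06-30

Every event lands on a Tuesday or Saturday or Sunday (gaps cycle 4, 1, 2, 4, 1, 2).
So the schedule is: every Tuesday, Saturday and Sunday.
The following Saturday is 2026-06-20.
The following Sunday is 2026-06-21.
Next Tuesday: 2026-06-23.
The following Saturday is 2026-06-27.
Next Sunday: 2026-06-28.
Next Tuesday: 2026-06-30.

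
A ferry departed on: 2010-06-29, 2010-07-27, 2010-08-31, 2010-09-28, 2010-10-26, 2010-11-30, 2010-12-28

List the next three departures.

2011-01-25, 2011-02-22, 2011-03-29

All Tuesdays; the gaps (28, 35, 28, 28, 35, 28) vary with month length.
This is the last Tuesday of each month.
Last Tuesday of January 2011: 2011-01-25.
Last Tuesday of February 2011: 2011-02-22.
Last Tuesday of March 2011: 2011-03-29.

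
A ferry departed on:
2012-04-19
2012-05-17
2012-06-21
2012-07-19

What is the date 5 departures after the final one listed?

Gaps: 28, 35, 28 days — a mix of 28 and 35. Every date is a Thursday.
Each is the 3rd Thursday of its month.
3rd Thursday of August 2012: 2012-08-16.
September 2012 — 3rd Thursday is 2012-09-20.
3rd Thursday of October 2012: 2012-10-18.
November 2012 — 3rd Thursday is 2012-11-15.
December 2012 — 3rd Thursday is 2012-12-20.

2012-12-20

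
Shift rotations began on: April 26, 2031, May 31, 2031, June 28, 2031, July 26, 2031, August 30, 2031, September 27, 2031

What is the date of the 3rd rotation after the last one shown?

These are Saturdays with 35, 28, 28, 35, 28-day gaps.
Each is the final Saturday of its month — May 31, 2031 is past the 28th, so '4th Saturday' doesn't fit.
Last Saturday of October 2031: October 25, 2031.
November 2031 ends with Saturday November 29, 2031.
December 2031 ends with Saturday December 27, 2031.

December 27, 2031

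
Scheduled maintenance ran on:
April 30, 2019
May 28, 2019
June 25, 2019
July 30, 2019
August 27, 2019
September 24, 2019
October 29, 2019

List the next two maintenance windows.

November 26, 2019; December 31, 2019

Every date is a Tuesday; gaps 28, 28, 35, 28, 28, 35 days.
Each is the last Tuesday of its month (at least one falls on the 29th or later, ruling out '4th Tuesday').
Last Tuesday of November 2019: November 26, 2019.
December 2019 ends with Tuesday December 31, 2019.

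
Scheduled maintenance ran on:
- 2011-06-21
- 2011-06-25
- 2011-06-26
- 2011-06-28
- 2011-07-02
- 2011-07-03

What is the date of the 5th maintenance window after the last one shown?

The gap pattern 4, 1, 2, 4, 1 repeats every 3 events.
These are the Tuesdays, Saturdays and Sundays of each week.
Next Tuesday: 2011-07-05.
The following Saturday is 2011-07-09.
Next Sunday: 2011-07-10.
The following Tuesday is 2011-07-12.
Next Saturday: 2011-07-16.

2011-07-16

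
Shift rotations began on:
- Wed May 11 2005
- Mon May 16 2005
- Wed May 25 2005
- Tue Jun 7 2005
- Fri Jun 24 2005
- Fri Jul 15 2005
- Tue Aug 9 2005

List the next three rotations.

Wed Sep 7 2005, Mon Oct 10 2005, Wed Nov 16 2005

Intervals are 5, 9, 13, 17, 21, 25 days — an arithmetic progression with common difference 4.
Next gap: 29 days. Tue Aug 9 2005 + 29 days = Wed Sep 7 2005.
Next gap: 33 days. Wed Sep 7 2005 + 33 days = Mon Oct 10 2005.
Next gap: 37 days. Mon Oct 10 2005 + 37 days = Wed Nov 16 2005.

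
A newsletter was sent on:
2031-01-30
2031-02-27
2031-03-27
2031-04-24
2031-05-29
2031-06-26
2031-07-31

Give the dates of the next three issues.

All Thursdays; the gaps (28, 28, 28, 35, 28, 35) vary with month length.
This is the last Thursday of each month.
Last Thursday of August 2031: 2031-08-28.
Last Thursday of September 2031: 2031-09-25.
Last Thursday of October 2031: 2031-10-30.

2031-08-28, 2031-09-25, 2031-10-30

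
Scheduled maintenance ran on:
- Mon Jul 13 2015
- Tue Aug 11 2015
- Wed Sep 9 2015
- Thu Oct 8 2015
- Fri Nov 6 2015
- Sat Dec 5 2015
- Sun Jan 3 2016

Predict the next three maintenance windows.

Mon Feb 1 2016, Tue Mar 1 2016, Wed Mar 30 2016

The spacing is 29, 29, 29, 29, 29, 29 days — always 29 days.
Sun Jan 3 2016 + 29 days = Mon Feb 1 2016.
Mon Feb 1 2016 + 29 days = Tue Mar 1 2016.
Tue Mar 1 2016 + 29 days = Wed Mar 30 2016.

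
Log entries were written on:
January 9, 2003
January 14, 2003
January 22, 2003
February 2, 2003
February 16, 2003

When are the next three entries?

Intervals are 5, 8, 11, 14 days — an arithmetic progression with common difference 3.
Next gap: 17 days. February 16, 2003 + 17 days = March 5, 2003.
Next gap: 20 days. March 5, 2003 + 20 days = March 25, 2003.
Next gap: 23 days. March 25, 2003 + 23 days = April 17, 2003.

March 5, 2003; March 25, 2003; April 17, 2003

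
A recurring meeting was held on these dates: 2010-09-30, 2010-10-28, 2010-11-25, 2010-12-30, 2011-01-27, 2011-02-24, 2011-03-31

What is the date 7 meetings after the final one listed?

All Thursdays; the gaps (28, 28, 35, 28, 28, 35) vary with month length.
This is the last Thursday of each month.
Last Thursday of April 2011: 2011-04-28.
May 2011 ends with Thursday 2011-05-26.
Last Thursday of June 2011: 2011-06-30.
July 2011 ends with Thursday 2011-07-28.
Last Thursday of August 2011: 2011-08-25.
September 2011 ends with Thursday 2011-09-29.
Last Thursday of October 2011: 2011-10-27.

2011-10-27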